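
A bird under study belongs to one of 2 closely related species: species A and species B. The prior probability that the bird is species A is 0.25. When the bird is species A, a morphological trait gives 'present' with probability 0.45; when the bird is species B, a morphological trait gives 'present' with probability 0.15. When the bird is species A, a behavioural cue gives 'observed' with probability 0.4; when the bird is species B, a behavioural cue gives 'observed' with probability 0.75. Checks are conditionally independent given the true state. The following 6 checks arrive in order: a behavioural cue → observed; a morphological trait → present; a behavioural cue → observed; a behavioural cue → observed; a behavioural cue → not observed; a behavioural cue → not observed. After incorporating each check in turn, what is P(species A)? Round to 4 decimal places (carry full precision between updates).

After a behavioural cue='observed': P(species A) = 0.4·0.2500 / (0.4·0.2500 + 0.75·0.7500) ≈ 0.1509
After a morphological trait='present': P(species A) = 0.45·0.1509 / (0.45·0.1509 + 0.15·0.8491) ≈ 0.3478
After a behavioural cue='observed': P(species A) = 0.4·0.3478 / (0.4·0.3478 + 0.75·0.6522) ≈ 0.2215
After a behavioural cue='observed': P(species A) = 0.4·0.2215 / (0.4·0.2215 + 0.75·0.7785) ≈ 0.1317
After a behavioural cue='not observed': P(species A) = 0.6·0.1317 / (0.6·0.1317 + 0.25·0.8683) ≈ 0.2669
After a behavioural cue='not observed': P(species A) = 0.6·0.2669 / (0.6·0.2669 + 0.25·0.7331) ≈ 0.4663

0.4663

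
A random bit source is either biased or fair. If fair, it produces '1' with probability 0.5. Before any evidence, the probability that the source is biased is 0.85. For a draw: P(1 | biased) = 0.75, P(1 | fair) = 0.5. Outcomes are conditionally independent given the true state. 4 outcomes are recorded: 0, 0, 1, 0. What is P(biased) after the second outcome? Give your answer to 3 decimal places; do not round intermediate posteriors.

0.586

After '0': P(biased) = 0.25·0.8500 / (0.25·0.8500 + 0.5·0.1500) ≈ 0.7391
After '0': P(biased) = 0.25·0.7391 / (0.25·0.7391 + 0.5·0.2609) ≈ 0.5862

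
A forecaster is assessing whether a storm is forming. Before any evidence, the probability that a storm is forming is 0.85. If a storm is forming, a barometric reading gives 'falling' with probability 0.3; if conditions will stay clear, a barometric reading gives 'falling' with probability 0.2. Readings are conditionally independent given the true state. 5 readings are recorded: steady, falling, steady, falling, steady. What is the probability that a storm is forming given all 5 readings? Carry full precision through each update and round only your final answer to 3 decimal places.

After 'steady': P(storm) = 0.7·0.8500 / (0.7·0.8500 + 0.8·0.1500) ≈ 0.8322
After 'falling': P(storm) = 0.3·0.8322 / (0.3·0.8322 + 0.2·0.1678) ≈ 0.8815
After 'steady': P(storm) = 0.7·0.8815 / (0.7·0.8815 + 0.8·0.1185) ≈ 0.8668
After 'falling': P(storm) = 0.3·0.8668 / (0.3·0.8668 + 0.2·0.1332) ≈ 0.9071
After 'steady': P(storm) = 0.7·0.9071 / (0.7·0.9071 + 0.8·0.0929) ≈ 0.8952

0.895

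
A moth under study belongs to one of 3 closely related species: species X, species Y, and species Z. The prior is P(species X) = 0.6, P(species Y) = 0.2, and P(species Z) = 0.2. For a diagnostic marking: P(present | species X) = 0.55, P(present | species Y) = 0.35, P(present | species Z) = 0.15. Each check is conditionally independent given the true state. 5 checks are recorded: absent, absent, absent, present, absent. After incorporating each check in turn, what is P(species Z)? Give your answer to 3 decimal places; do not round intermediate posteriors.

After 'absent': normaliser = 0.45·0.6000 + 0.65·0.2000 + 0.85·0.2000; P(species X) ≈ 0.4737, P(species Y) ≈ 0.2281, P(species Z) ≈ 0.2982
After 'absent': normaliser = 0.45·0.4737 + 0.65·0.2281 + 0.85·0.2982; P(species X) ≈ 0.3466, P(species Y) ≈ 0.2411, P(species Z) ≈ 0.4123
After 'absent': normaliser = 0.45·0.3466 + 0.65·0.2411 + 0.85·0.4123; P(species X) ≈ 0.2352, P(species Y) ≈ 0.2363, P(species Z) ≈ 0.5285
After 'present': normaliser = 0.55·0.2352 + 0.35·0.2363 + 0.15·0.5285; P(species X) ≈ 0.4441, P(species Y) ≈ 0.2839, P(species Z) ≈ 0.2721
After 'absent': normaliser = 0.45·0.4441 + 0.65·0.2839 + 0.85·0.2721; P(species X) ≈ 0.3246, P(species Y) ≈ 0.2997, P(species Z) ≈ 0.3757

0.376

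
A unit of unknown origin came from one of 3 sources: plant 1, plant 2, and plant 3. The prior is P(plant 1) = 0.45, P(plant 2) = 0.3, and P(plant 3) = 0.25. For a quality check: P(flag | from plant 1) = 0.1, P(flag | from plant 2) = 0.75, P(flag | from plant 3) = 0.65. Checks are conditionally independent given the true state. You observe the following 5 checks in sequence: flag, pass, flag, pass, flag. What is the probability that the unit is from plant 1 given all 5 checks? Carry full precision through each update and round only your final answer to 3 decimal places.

After 'flag': normaliser = 0.1·0.4500 + 0.75·0.3000 + 0.65·0.2500; P(plant 1) ≈ 0.1040, P(plant 2) ≈ 0.5202, P(plant 3) ≈ 0.3757
After 'pass': normaliser = 0.9·0.1040 + 0.25·0.5202 + 0.35·0.3757; P(plant 1) ≈ 0.2636, P(plant 2) ≈ 0.3662, P(plant 3) ≈ 0.3702
After 'flag': normaliser = 0.1·0.2636 + 0.75·0.3662 + 0.65·0.3702; P(plant 1) ≈ 0.0487, P(plant 2) ≈ 0.5070, P(plant 3) ≈ 0.4443
After 'pass': normaliser = 0.9·0.0487 + 0.25·0.5070 + 0.35·0.4443; P(plant 1) ≈ 0.1343, P(plant 2) ≈ 0.3887, P(plant 3) ≈ 0.4769
After 'flag': normaliser = 0.1·0.1343 + 0.75·0.3887 + 0.65·0.4769; P(plant 1) ≈ 0.0218, P(plant 2) ≈ 0.4741, P(plant 3) ≈ 0.5041

0.022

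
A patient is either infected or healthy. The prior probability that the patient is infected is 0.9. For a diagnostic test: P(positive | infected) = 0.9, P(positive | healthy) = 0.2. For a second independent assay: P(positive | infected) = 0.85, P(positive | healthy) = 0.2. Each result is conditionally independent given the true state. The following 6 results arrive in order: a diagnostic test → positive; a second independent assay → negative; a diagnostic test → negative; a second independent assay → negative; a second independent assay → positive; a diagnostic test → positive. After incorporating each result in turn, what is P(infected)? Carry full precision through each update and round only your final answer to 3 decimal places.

0.773

Apply Bayes' rule sequentially, carrying P(infected) forward.
After a diagnostic test='positive': P(infected) = 0.9·0.9000 / (0.9·0.9000 + 0.2·0.1000) ≈ 0.9759
After a second independent assay='negative': P(infected) = 0.15·0.9759 / (0.15·0.9759 + 0.8·0.0241) ≈ 0.8836
After a diagnostic test='negative': P(infected) = 0.1·0.8836 / (0.1·0.8836 + 0.8·0.1164) ≈ 0.4870
After a second independent assay='negative': P(infected) = 0.15·0.4870 / (0.15·0.4870 + 0.8·0.5130) ≈ 0.1511
After a second independent assay='positive': P(infected) = 0.85·0.1511 / (0.85·0.1511 + 0.2·0.8489) ≈ 0.4307
After a diagnostic test='positive': P(infected) = 0.9·0.4307 / (0.9·0.4307 + 0.2·0.5693) ≈ 0.7729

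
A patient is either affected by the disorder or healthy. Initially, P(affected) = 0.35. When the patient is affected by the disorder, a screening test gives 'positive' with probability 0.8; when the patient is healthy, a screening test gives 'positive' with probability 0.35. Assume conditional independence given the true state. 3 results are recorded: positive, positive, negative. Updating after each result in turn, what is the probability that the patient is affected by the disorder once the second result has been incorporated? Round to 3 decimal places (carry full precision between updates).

After 'positive': P(affected) = 0.8·0.3500 / (0.8·0.3500 + 0.35·0.6500) ≈ 0.5517
After 'positive': P(affected) = 0.8·0.5517 / (0.8·0.5517 + 0.35·0.4483) ≈ 0.7378

0.738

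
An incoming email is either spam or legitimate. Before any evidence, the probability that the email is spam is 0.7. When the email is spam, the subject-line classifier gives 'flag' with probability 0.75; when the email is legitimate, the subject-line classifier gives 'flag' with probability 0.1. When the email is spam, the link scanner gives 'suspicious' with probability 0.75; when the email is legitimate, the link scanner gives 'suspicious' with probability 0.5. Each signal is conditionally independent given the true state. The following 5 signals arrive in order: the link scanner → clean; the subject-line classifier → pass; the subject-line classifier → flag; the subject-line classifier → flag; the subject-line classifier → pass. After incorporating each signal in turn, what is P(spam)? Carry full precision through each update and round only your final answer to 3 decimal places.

0.835

Apply Bayes' rule sequentially, carrying P(spam) forward.
After the link scanner='clean': P(spam) = 0.25·0.7000 / (0.25·0.7000 + 0.5·0.3000) ≈ 0.5385
After the subject-line classifier='pass': P(spam) = 0.25·0.5385 / (0.25·0.5385 + 0.9·0.4615) ≈ 0.2448
After the subject-line classifier='flag': P(spam) = 0.75·0.2448 / (0.75·0.2448 + 0.1·0.7552) ≈ 0.7085
After the subject-line classifier='flag': P(spam) = 0.75·0.7085 / (0.75·0.7085 + 0.1·0.2915) ≈ 0.9480
After the subject-line classifier='pass': P(spam) = 0.25·0.9480 / (0.25·0.9480 + 0.9·0.0520) ≈ 0.8351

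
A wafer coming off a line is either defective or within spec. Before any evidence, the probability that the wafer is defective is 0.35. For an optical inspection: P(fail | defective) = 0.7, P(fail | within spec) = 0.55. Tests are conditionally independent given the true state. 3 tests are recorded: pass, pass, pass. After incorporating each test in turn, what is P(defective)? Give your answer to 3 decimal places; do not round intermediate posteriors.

0.138

After 'pass': P(defective) = 0.3·0.3500 / (0.3·0.3500 + 0.45·0.6500) ≈ 0.2642
After 'pass': P(defective) = 0.3·0.2642 / (0.3·0.2642 + 0.45·0.7358) ≈ 0.1931
After 'pass': P(defective) = 0.3·0.1931 / (0.3·0.1931 + 0.45·0.8069) ≈ 0.1376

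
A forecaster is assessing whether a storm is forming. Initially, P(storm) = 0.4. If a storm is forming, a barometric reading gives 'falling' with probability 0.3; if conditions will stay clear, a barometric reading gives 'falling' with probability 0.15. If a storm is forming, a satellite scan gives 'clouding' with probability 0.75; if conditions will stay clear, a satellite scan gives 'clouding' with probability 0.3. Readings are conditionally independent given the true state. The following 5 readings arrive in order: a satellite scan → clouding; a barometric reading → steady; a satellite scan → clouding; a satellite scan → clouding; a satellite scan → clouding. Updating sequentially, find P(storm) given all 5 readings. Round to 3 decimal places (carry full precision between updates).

After a satellite scan='clouding': P(storm) = 0.75·0.4000 / (0.75·0.4000 + 0.3·0.6000) ≈ 0.6250
After a barometric reading='steady': P(storm) = 0.7·0.6250 / (0.7·0.6250 + 0.85·0.3750) ≈ 0.5785
After a satellite scan='clouding': P(storm) = 0.75·0.5785 / (0.75·0.5785 + 0.3·0.4215) ≈ 0.7743
After a satellite scan='clouding': P(storm) = 0.75·0.7743 / (0.75·0.7743 + 0.3·0.2257) ≈ 0.8956
After a satellite scan='clouding': P(storm) = 0.75·0.8956 / (0.75·0.8956 + 0.3·0.1044) ≈ 0.9554

0.955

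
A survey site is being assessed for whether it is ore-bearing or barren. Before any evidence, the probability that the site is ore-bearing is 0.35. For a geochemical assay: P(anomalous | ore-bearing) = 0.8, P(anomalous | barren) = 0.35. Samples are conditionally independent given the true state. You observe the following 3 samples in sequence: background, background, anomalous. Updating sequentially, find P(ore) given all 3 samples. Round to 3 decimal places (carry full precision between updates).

0.104

After 'background': P(ore) = 0.2·0.3500 / (0.2·0.3500 + 0.65·0.6500) ≈ 0.1421
After 'background': P(ore) = 0.2·0.1421 / (0.2·0.1421 + 0.65·0.8579) ≈ 0.0485
After 'anomalous': P(ore) = 0.8·0.0485 / (0.8·0.0485 + 0.35·0.9515) ≈ 0.1044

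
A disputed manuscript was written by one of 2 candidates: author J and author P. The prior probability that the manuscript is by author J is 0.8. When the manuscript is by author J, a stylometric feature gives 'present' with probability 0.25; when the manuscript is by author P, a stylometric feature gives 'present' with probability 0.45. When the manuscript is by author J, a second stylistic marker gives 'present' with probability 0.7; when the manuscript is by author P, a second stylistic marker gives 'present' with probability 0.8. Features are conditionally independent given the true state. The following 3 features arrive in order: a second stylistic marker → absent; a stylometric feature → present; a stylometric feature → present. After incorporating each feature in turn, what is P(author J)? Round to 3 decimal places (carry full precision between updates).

0.649

After a second stylistic marker='absent': P(author J) = 0.3·0.8000 / (0.3·0.8000 + 0.2·0.2000) ≈ 0.8571
After a stylometric feature='present': P(author J) = 0.25·0.8571 / (0.25·0.8571 + 0.45·0.1429) ≈ 0.7692
After a stylometric feature='present': P(author J) = 0.25·0.7692 / (0.25·0.7692 + 0.45·0.2308) ≈ 0.6494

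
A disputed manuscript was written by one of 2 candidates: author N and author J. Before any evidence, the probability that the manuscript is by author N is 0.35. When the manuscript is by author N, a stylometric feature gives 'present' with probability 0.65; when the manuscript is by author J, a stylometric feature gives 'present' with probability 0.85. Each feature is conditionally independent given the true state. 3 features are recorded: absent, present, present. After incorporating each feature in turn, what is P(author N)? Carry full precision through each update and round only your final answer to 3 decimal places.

0.424

After 'absent': P(author N) = 0.35·0.3500 / (0.35·0.3500 + 0.15·0.6500) ≈ 0.5568
After 'present': P(author N) = 0.65·0.5568 / (0.65·0.5568 + 0.85·0.4432) ≈ 0.4900
After 'present': P(author N) = 0.65·0.4900 / (0.65·0.4900 + 0.85·0.5100) ≈ 0.4235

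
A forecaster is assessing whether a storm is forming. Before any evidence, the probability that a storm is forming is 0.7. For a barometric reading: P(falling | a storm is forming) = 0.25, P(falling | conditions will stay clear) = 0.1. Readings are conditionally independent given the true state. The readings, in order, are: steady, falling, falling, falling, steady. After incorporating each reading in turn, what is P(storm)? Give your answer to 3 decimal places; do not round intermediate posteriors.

0.962

After 'steady': P(storm) = 0.75·0.7000 / (0.75·0.7000 + 0.9·0.3000) ≈ 0.6604
After 'falling': P(storm) = 0.25·0.6604 / (0.25·0.6604 + 0.1·0.3396) ≈ 0.8294
After 'falling': P(storm) = 0.25·0.8294 / (0.25·0.8294 + 0.1·0.1706) ≈ 0.9240
After 'falling': P(storm) = 0.25·0.9240 / (0.25·0.9240 + 0.1·0.0760) ≈ 0.9681
After 'steady': P(storm) = 0.75·0.9681 / (0.75·0.9681 + 0.9·0.0319) ≈ 0.9620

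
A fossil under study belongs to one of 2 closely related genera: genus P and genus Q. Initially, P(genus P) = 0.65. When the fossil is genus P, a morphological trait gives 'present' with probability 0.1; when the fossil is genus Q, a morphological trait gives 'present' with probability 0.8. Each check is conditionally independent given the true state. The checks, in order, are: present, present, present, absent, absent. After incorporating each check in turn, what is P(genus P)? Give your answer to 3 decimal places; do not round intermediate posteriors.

Apply Bayes' rule sequentially, carrying P(genus P) forward.
After 'present': P(genus P) = 0.1·0.6500 / (0.1·0.6500 + 0.8·0.3500) ≈ 0.1884
After 'present': P(genus P) = 0.1·0.1884 / (0.1·0.1884 + 0.8·0.8116) ≈ 0.0282
After 'present': P(genus P) = 0.1·0.0282 / (0.1·0.0282 + 0.8·0.9718) ≈ 0.0036
After 'absent': P(genus P) = 0.9·0.0036 / (0.9·0.0036 + 0.2·0.9964) ≈ 0.0161
After 'absent': P(genus P) = 0.9·0.0161 / (0.9·0.0161 + 0.2·0.9839) ≈ 0.0684

0.068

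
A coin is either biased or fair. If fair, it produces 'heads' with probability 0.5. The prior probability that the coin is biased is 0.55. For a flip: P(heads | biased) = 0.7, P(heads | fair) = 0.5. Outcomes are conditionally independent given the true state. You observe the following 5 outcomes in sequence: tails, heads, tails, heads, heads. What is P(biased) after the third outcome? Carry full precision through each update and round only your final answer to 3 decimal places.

0.381

After 'tails': P(biased) = 0.3·0.5500 / (0.3·0.5500 + 0.5·0.4500) ≈ 0.4231
After 'heads': P(biased) = 0.7·0.4231 / (0.7·0.4231 + 0.5·0.5769) ≈ 0.5066
After 'tails': P(biased) = 0.3·0.5066 / (0.3·0.5066 + 0.5·0.4934) ≈ 0.3812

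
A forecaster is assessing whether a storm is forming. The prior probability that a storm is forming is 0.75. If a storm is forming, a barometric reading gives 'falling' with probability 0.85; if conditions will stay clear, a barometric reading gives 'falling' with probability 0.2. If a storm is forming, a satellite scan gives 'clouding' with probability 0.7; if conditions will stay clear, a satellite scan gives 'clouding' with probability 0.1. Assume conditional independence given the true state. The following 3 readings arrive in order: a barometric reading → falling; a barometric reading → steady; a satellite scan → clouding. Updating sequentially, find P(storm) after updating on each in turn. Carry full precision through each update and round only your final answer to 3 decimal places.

After a barometric reading='falling': P(storm) = 0.85·0.7500 / (0.85·0.7500 + 0.2·0.2500) ≈ 0.9273
After a barometric reading='steady': P(storm) = 0.15·0.9273 / (0.15·0.9273 + 0.8·0.0727) ≈ 0.7051
After a satellite scan='clouding': P(storm) = 0.7·0.7051 / (0.7·0.7051 + 0.1·0.2949) ≈ 0.9436

0.944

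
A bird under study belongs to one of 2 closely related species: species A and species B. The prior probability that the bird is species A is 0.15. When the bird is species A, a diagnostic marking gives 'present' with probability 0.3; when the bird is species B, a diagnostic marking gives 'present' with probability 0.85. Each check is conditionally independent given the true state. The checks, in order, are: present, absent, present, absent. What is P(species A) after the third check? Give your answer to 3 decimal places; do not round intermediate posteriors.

0.093

After 'present': P(species A) = 0.3·0.1500 / (0.3·0.1500 + 0.85·0.8500) ≈ 0.0586
After 'absent': P(species A) = 0.7·0.0586 / (0.7·0.0586 + 0.15·0.9414) ≈ 0.2252
After 'present': P(species A) = 0.3·0.2252 / (0.3·0.2252 + 0.85·0.7748) ≈ 0.0930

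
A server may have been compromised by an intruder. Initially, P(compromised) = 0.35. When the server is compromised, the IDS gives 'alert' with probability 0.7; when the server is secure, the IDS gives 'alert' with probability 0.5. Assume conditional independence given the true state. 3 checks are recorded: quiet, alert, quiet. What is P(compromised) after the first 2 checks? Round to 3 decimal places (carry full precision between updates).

Apply Bayes' rule sequentially, carrying P(compromised) forward.
After 'quiet': P(compromised) = 0.3·0.3500 / (0.3·0.3500 + 0.5·0.6500) ≈ 0.2442
After 'alert': P(compromised) = 0.7·0.2442 / (0.7·0.2442 + 0.5·0.7558) ≈ 0.3114

0.311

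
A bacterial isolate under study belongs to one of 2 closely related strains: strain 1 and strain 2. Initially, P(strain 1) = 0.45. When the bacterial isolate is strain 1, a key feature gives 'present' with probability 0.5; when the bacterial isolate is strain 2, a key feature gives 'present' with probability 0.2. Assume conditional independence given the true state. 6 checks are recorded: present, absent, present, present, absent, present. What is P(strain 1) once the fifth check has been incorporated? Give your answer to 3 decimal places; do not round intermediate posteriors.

0.833

After 'present': P(strain 1) = 0.5·0.4500 / (0.5·0.4500 + 0.2·0.5500) ≈ 0.6716
After 'absent': P(strain 1) = 0.5·0.6716 / (0.5·0.6716 + 0.8·0.3284) ≈ 0.5611
After 'present': P(strain 1) = 0.5·0.5611 / (0.5·0.5611 + 0.2·0.4389) ≈ 0.7617
After 'present': P(strain 1) = 0.5·0.7617 / (0.5·0.7617 + 0.2·0.2383) ≈ 0.8888
After 'absent': P(strain 1) = 0.5·0.8888 / (0.5·0.8888 + 0.8·0.1112) ≈ 0.8332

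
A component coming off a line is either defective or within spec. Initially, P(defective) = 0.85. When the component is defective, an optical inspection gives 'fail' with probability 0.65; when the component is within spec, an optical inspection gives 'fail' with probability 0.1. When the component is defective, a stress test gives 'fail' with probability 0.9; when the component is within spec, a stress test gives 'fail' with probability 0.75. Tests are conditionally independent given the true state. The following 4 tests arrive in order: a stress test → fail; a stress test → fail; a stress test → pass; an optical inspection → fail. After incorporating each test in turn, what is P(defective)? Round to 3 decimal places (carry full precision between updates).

Apply Bayes' rule sequentially, carrying P(defective) forward.
After a stress test='fail': P(defective) = 0.9·0.8500 / (0.9·0.8500 + 0.75·0.1500) ≈ 0.8718
After a stress test='fail': P(defective) = 0.9·0.8718 / (0.9·0.8718 + 0.75·0.1282) ≈ 0.8908
After a stress test='pass': P(defective) = 0.1·0.8908 / (0.1·0.8908 + 0.25·0.1092) ≈ 0.7655
After an optical inspection='fail': P(defective) = 0.65·0.7655 / (0.65·0.7655 + 0.1·0.2345) ≈ 0.9550

0.955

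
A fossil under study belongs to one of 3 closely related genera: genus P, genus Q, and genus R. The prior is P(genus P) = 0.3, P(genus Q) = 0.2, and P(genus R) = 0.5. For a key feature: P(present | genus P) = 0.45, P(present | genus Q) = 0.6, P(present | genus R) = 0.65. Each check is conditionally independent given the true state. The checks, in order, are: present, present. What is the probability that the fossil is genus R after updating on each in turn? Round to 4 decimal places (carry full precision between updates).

After 'present': normaliser = 0.45·0.3000 + 0.6·0.2000 + 0.65·0.5000; P(genus P) ≈ 0.2328, P(genus Q) ≈ 0.2069, P(genus R) ≈ 0.5603
After 'present': normaliser = 0.45·0.2328 + 0.6·0.2069 + 0.65·0.5603; P(genus P) ≈ 0.1766, P(genus Q) ≈ 0.2093, P(genus R) ≈ 0.6141

0.6141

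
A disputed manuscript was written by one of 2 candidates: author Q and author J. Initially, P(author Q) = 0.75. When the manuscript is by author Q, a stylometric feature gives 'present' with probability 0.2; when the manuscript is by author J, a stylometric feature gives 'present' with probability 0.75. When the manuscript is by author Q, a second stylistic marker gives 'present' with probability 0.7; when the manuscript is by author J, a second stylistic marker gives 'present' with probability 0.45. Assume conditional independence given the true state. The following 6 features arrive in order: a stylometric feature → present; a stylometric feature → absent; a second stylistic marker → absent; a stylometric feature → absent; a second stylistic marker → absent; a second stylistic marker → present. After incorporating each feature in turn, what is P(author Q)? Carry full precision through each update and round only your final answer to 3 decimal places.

0.791

Apply Bayes' rule sequentially, carrying P(author Q) forward.
After a stylometric feature='present': P(author Q) = 0.2·0.7500 / (0.2·0.7500 + 0.75·0.2500) ≈ 0.4444
After a stylometric feature='absent': P(author Q) = 0.8·0.4444 / (0.8·0.4444 + 0.25·0.5556) ≈ 0.7191
After a second stylistic marker='absent': P(author Q) = 0.3·0.7191 / (0.3·0.7191 + 0.55·0.2809) ≈ 0.5827
After a stylometric feature='absent': P(author Q) = 0.8·0.5827 / (0.8·0.5827 + 0.25·0.4173) ≈ 0.8171
After a second stylistic marker='absent': P(author Q) = 0.3·0.8171 / (0.3·0.8171 + 0.55·0.1829) ≈ 0.7091
After a second stylistic marker='present': P(author Q) = 0.7·0.7091 / (0.7·0.7091 + 0.45·0.2909) ≈ 0.7913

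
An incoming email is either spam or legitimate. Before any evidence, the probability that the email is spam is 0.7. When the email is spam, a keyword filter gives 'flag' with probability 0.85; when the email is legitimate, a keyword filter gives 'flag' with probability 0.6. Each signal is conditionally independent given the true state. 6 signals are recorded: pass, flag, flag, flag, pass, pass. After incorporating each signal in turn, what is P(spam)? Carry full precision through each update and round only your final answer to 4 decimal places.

Apply Bayes' rule sequentially, carrying P(spam) forward.
After 'pass': P(spam) = 0.15·0.7000 / (0.15·0.7000 + 0.4·0.3000) ≈ 0.4667
After 'flag': P(spam) = 0.85·0.4667 / (0.85·0.4667 + 0.6·0.5333) ≈ 0.5535
After 'flag': P(spam) = 0.85·0.5535 / (0.85·0.5535 + 0.6·0.4465) ≈ 0.6372
After 'flag': P(spam) = 0.85·0.6372 / (0.85·0.6372 + 0.6·0.3628) ≈ 0.7133
After 'pass': P(spam) = 0.15·0.7133 / (0.15·0.7133 + 0.4·0.2867) ≈ 0.4826
After 'pass': P(spam) = 0.15·0.4826 / (0.15·0.4826 + 0.4·0.5174) ≈ 0.2592

0.2592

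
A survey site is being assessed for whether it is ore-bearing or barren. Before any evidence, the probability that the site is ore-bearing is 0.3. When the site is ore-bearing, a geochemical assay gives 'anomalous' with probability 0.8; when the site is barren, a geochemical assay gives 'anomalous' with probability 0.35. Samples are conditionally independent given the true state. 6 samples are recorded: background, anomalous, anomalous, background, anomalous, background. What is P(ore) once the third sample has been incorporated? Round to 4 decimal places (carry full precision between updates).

0.4079

After 'background': P(ore) = 0.2·0.3000 / (0.2·0.3000 + 0.65·0.7000) ≈ 0.1165
After 'anomalous': P(ore) = 0.8·0.1165 / (0.8·0.1165 + 0.35·0.8835) ≈ 0.2316
After 'anomalous': P(ore) = 0.8·0.2316 / (0.8·0.2316 + 0.35·0.7684) ≈ 0.4079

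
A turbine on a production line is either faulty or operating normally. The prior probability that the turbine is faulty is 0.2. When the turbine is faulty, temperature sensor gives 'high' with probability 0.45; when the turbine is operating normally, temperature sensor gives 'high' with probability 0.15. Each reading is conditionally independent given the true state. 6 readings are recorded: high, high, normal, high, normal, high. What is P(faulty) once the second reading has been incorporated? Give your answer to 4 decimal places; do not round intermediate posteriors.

0.6923

After 'high': P(faulty) = 0.45·0.2000 / (0.45·0.2000 + 0.15·0.8000) ≈ 0.4286
After 'high': P(faulty) = 0.45·0.4286 / (0.45·0.4286 + 0.15·0.5714) ≈ 0.6923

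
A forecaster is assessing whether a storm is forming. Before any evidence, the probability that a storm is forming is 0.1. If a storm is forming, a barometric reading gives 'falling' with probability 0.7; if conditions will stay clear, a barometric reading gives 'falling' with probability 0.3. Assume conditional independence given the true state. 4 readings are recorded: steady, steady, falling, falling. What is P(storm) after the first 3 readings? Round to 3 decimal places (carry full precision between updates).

After 'steady': P(storm) = 0.3·0.1000 / (0.3·0.1000 + 0.7·0.9000) ≈ 0.0455
After 'steady': P(storm) = 0.3·0.0455 / (0.3·0.0455 + 0.7·0.9545) ≈ 0.0200
After 'falling': P(storm) = 0.7·0.0200 / (0.7·0.0200 + 0.3·0.9800) ≈ 0.0455

0.045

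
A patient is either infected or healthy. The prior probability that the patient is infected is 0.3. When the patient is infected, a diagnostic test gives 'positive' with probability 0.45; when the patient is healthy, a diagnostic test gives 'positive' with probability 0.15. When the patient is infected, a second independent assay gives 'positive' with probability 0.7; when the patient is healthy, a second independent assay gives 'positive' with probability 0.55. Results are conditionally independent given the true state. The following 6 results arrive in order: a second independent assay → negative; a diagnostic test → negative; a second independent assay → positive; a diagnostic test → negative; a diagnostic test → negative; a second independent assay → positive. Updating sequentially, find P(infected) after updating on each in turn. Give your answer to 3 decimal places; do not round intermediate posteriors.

After a second independent assay='negative': P(infected) = 0.3·0.3000 / (0.3·0.3000 + 0.45·0.7000) ≈ 0.2222
After a diagnostic test='negative': P(infected) = 0.55·0.2222 / (0.55·0.2222 + 0.85·0.7778) ≈ 0.1560
After a second independent assay='positive': P(infected) = 0.7·0.1560 / (0.7·0.1560 + 0.55·0.8440) ≈ 0.1905
After a diagnostic test='negative': P(infected) = 0.55·0.1905 / (0.55·0.1905 + 0.85·0.8095) ≈ 0.1321
After a diagnostic test='negative': P(infected) = 0.55·0.1321 / (0.55·0.1321 + 0.85·0.8679) ≈ 0.0897
After a second independent assay='positive': P(infected) = 0.7·0.0897 / (0.7·0.0897 + 0.55·0.9103) ≈ 0.1114

0.111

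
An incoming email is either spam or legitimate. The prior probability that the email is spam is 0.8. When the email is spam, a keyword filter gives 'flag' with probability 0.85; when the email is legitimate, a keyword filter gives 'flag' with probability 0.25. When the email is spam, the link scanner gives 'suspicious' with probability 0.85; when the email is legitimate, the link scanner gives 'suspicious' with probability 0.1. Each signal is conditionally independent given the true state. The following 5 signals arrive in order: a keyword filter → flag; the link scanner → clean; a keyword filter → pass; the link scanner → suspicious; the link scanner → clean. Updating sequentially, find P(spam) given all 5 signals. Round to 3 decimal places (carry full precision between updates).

Apply Bayes' rule sequentially, carrying P(spam) forward.
After a keyword filter='flag': P(spam) = 0.85·0.8000 / (0.85·0.8000 + 0.25·0.2000) ≈ 0.9315
After the link scanner='clean': P(spam) = 0.15·0.9315 / (0.15·0.9315 + 0.9·0.0685) ≈ 0.6939
After a keyword filter='pass': P(spam) = 0.15·0.6939 / (0.15·0.6939 + 0.75·0.3061) ≈ 0.3119
After the link scanner='suspicious': P(spam) = 0.85·0.3119 / (0.85·0.3119 + 0.1·0.6881) ≈ 0.7940
After the link scanner='clean': P(spam) = 0.15·0.7940 / (0.15·0.7940 + 0.9·0.2060) ≈ 0.3911

0.391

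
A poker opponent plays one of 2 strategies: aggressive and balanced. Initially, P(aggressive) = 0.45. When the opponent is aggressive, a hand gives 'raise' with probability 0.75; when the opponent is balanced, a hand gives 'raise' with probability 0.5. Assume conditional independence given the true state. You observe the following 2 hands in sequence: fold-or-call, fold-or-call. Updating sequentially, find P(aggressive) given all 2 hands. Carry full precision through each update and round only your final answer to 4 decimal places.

After 'fold-or-call': P(aggressive) = 0.25·0.4500 / (0.25·0.4500 + 0.5·0.5500) ≈ 0.2903
After 'fold-or-call': P(aggressive) = 0.25·0.2903 / (0.25·0.2903 + 0.5·0.7097) ≈ 0.1698

0.1698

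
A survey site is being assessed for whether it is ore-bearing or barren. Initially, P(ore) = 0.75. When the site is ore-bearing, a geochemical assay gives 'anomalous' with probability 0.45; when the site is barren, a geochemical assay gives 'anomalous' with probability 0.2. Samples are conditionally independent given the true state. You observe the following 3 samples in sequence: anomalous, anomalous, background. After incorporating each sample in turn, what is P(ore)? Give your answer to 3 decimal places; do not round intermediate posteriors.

0.913

After 'anomalous': P(ore) = 0.45·0.7500 / (0.45·0.7500 + 0.2·0.2500) ≈ 0.8710
After 'anomalous': P(ore) = 0.45·0.8710 / (0.45·0.8710 + 0.2·0.1290) ≈ 0.9382
After 'background': P(ore) = 0.55·0.9382 / (0.55·0.9382 + 0.8·0.0618) ≈ 0.9126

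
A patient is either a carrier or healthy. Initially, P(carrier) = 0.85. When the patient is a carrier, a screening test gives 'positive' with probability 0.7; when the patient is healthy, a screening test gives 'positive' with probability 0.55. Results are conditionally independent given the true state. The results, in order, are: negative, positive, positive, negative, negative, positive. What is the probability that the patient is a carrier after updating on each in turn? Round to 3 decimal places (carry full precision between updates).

Apply Bayes' rule sequentially, carrying P(carrier) forward.
After 'negative': P(carrier) = 0.3·0.8500 / (0.3·0.8500 + 0.45·0.1500) ≈ 0.7907
After 'positive': P(carrier) = 0.7·0.7907 / (0.7·0.7907 + 0.55·0.2093) ≈ 0.8278
After 'positive': P(carrier) = 0.7·0.8278 / (0.7·0.8278 + 0.55·0.1722) ≈ 0.8595
After 'negative': P(carrier) = 0.3·0.8595 / (0.3·0.8595 + 0.45·0.1405) ≈ 0.8031
After 'negative': P(carrier) = 0.3·0.8031 / (0.3·0.8031 + 0.45·0.1969) ≈ 0.7312
After 'positive': P(carrier) = 0.7·0.7312 / (0.7·0.7312 + 0.55·0.2688) ≈ 0.7759

0.776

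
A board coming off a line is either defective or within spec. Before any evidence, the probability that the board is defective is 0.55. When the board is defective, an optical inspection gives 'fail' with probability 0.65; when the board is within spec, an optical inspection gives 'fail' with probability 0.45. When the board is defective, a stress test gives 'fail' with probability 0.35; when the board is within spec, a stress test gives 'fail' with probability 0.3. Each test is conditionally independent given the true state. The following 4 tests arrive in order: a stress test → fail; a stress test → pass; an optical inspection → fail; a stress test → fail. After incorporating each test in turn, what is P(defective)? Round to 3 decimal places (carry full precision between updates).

0.691

After a stress test='fail': P(defective) = 0.35·0.5500 / (0.35·0.5500 + 0.3·0.4500) ≈ 0.5878
After a stress test='pass': P(defective) = 0.65·0.5878 / (0.65·0.5878 + 0.7·0.4122) ≈ 0.5697
After an optical inspection='fail': P(defective) = 0.65·0.5697 / (0.65·0.5697 + 0.45·0.4303) ≈ 0.6567
After a stress test='fail': P(defective) = 0.35·0.6567 / (0.35·0.6567 + 0.3·0.3433) ≈ 0.6905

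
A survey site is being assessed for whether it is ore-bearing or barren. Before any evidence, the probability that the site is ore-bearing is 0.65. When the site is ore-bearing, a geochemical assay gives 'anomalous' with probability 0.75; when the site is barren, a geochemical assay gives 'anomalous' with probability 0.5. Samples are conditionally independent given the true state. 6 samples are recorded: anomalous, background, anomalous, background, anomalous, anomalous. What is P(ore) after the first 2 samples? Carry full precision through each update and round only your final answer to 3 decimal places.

0.582

After 'anomalous': P(ore) = 0.75·0.6500 / (0.75·0.6500 + 0.5·0.3500) ≈ 0.7358
After 'background': P(ore) = 0.25·0.7358 / (0.25·0.7358 + 0.5·0.2642) ≈ 0.5821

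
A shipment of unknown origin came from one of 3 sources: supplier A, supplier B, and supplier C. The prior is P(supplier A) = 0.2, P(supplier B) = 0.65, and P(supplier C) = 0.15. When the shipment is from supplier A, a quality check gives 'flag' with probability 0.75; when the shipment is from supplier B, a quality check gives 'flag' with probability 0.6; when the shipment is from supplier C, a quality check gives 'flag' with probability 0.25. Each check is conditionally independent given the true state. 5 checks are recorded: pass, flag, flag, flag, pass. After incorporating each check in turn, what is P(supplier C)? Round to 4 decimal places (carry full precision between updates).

0.0454

Apply Bayes' rule sequentially, carrying P(supplier C) forward.
After 'pass': normaliser = 0.25·0.2000 + 0.4·0.6500 + 0.75·0.1500; P(supplier A) ≈ 0.1183, P(supplier B) ≈ 0.6154, P(supplier C) ≈ 0.2663
After 'flag': normaliser = 0.75·0.1183 + 0.6·0.6154 + 0.25·0.2663; P(supplier A) ≈ 0.1692, P(supplier B) ≈ 0.7039, P(supplier C) ≈ 0.1269
After 'flag': normaliser = 0.75·0.1692 + 0.6·0.7039 + 0.25·0.1269; P(supplier A) ≈ 0.2184, P(supplier B) ≈ 0.7270, P(supplier C) ≈ 0.0546
After 'flag': normaliser = 0.75·0.2184 + 0.6·0.7270 + 0.25·0.0546; P(supplier A) ≈ 0.2670, P(supplier B) ≈ 0.7108, P(supplier C) ≈ 0.0222
After 'pass': normaliser = 0.25·0.2670 + 0.4·0.7108 + 0.75·0.0222; P(supplier A) ≈ 0.1815, P(supplier B) ≈ 0.7731, P(supplier C) ≈ 0.0454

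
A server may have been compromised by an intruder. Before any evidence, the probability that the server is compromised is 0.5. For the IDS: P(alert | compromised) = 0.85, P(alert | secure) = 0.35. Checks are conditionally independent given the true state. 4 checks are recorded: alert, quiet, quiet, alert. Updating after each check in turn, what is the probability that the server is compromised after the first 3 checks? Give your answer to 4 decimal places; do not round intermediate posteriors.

Each posterior becomes the prior for the next update.
After 'alert': P(compromised) = 0.85·0.5000 / (0.85·0.5000 + 0.35·0.5000) ≈ 0.7083
After 'quiet': P(compromised) = 0.15·0.7083 / (0.15·0.7083 + 0.65·0.2917) ≈ 0.3592
After 'quiet': P(compromised) = 0.15·0.3592 / (0.15·0.3592 + 0.65·0.6408) ≈ 0.1145

0.1145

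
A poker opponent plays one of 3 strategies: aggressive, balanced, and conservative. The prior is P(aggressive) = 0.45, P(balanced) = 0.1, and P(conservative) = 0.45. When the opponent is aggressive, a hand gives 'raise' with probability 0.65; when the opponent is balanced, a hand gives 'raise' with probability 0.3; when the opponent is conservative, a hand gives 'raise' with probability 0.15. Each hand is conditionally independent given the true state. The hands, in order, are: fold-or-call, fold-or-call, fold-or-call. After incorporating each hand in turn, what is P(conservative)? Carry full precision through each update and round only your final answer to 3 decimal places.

0.838

After 'fold-or-call': normaliser = 0.35·0.4500 + 0.7·0.1000 + 0.85·0.4500; P(aggressive) ≈ 0.2582, P(balanced) ≈ 0.1148, P(conservative) ≈ 0.6270
After 'fold-or-call': normaliser = 0.35·0.2582 + 0.7·0.1148 + 0.85·0.6270; P(aggressive) ≈ 0.1284, P(balanced) ≈ 0.1142, P(conservative) ≈ 0.7574
After 'fold-or-call': normaliser = 0.35·0.1284 + 0.7·0.1142 + 0.85·0.7574; P(aggressive) ≈ 0.0585, P(balanced) ≈ 0.1040, P(conservative) ≈ 0.8376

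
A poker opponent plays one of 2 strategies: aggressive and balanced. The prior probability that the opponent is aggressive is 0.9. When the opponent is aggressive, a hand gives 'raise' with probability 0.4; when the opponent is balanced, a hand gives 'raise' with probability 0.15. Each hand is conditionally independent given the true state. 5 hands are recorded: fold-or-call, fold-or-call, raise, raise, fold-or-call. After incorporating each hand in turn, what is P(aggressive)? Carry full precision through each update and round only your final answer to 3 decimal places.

After 'fold-or-call': P(aggressive) = 0.6·0.9000 / (0.6·0.9000 + 0.85·0.1000) ≈ 0.8640
After 'fold-or-call': P(aggressive) = 0.6·0.8640 / (0.6·0.8640 + 0.85·0.1360) ≈ 0.8177
After 'raise': P(aggressive) = 0.4·0.8177 / (0.4·0.8177 + 0.15·0.1823) ≈ 0.9228
After 'raise': P(aggressive) = 0.4·0.9228 / (0.4·0.9228 + 0.15·0.0772) ≈ 0.9696
After 'fold-or-call': P(aggressive) = 0.6·0.9696 / (0.6·0.9696 + 0.85·0.0304) ≈ 0.9575

0.957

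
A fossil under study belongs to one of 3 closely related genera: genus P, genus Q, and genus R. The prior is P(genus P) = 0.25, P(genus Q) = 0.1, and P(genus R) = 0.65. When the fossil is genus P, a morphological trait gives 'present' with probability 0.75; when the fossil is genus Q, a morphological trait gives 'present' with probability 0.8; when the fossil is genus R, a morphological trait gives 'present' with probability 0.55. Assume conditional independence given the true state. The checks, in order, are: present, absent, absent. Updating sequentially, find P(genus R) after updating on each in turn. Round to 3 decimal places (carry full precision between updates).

After 'present': normaliser = 0.75·0.2500 + 0.8·0.1000 + 0.55·0.6500; P(genus P) ≈ 0.3000, P(genus Q) ≈ 0.1280, P(genus R) ≈ 0.5720
After 'absent': normaliser = 0.25·0.3000 + 0.2·0.1280 + 0.45·0.5720; P(genus P) ≈ 0.2095, P(genus Q) ≈ 0.0715, P(genus R) ≈ 0.7190
After 'absent': normaliser = 0.25·0.2095 + 0.2·0.0715 + 0.45·0.7190; P(genus P) ≈ 0.1342, P(genus Q) ≈ 0.0366, P(genus R) ≈ 0.8291

0.829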